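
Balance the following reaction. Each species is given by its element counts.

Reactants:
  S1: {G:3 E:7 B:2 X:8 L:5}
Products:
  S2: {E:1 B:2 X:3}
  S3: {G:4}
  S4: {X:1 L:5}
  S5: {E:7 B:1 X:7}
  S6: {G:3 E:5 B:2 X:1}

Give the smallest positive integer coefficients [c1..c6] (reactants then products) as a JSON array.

Coefficients: [5, 2, 3, 5, 4, 1]

G: 5·3 = 15 | 2·0+3·4+5·0+4·0+1·3 = 15
E: 5·7 = 35 | 2·1+3·0+5·0+4·7+1·5 = 35
B: 5·2 = 10 | 2·2+3·0+5·0+4·1+1·2 = 10
X: 5·8 = 40 | 2·3+3·0+5·1+4·7+1·1 = 40
L: 5·5 = 25 | 2·0+3·0+5·5+4·0+1·0 = 25
gcd(5,2,3,5,4,1) = 1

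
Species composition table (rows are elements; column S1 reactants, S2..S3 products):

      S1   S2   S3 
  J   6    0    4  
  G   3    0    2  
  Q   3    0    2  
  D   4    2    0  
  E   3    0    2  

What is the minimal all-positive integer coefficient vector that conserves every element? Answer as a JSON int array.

J: 2·6 = 12 | 4·0+3·4 = 12
G: 2·3 = 6 | 4·0+3·2 = 6
Q: 2·3 = 6 | 4·0+3·2 = 6
D: 2·4 = 8 | 4·2+3·0 = 8
E: 2·3 = 6 | 4·0+3·2 = 6
gcd(2,4,3) = 1

Coefficients: [2, 4, 3]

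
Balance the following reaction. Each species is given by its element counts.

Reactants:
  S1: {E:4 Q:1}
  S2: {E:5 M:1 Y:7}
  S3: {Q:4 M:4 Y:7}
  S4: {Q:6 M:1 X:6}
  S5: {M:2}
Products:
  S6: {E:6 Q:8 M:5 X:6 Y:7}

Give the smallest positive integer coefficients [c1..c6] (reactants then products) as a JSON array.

Coefficients: [2, 2, 1, 3, 3, 3]

E: 2·4+2·5+1·0+3·0+3·0 = 18 | 3·6 = 18
Q: 2·1+2·0+1·4+3·6+3·0 = 24 | 3·8 = 24
M: 2·0+2·1+1·4+3·1+3·2 = 15 | 3·5 = 15
X: 2·0+2·0+1·0+3·6+3·0 = 18 | 3·6 = 18
Y: 2·0+2·7+1·7+3·0+3·0 = 21 | 3·7 = 21
gcd(2,2,1,3,3,3) = 1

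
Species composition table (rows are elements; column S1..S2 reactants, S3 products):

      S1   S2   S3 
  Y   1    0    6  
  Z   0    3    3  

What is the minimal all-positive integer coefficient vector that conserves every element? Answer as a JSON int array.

Coefficients: [6, 1, 1]

Y: 6·1+1·0 = 6 | 1·6 = 6
Z: 6·0+1·3 = 3 | 1·3 = 3
gcd(6,1,1) = 1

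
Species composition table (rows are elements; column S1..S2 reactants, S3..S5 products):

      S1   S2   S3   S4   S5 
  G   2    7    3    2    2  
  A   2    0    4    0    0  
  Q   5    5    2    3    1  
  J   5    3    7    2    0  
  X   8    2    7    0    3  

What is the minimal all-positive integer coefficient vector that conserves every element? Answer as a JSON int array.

G: 2·2+3·7 = 25 | 1·3+6·2+5·2 = 25
A: 2·2+3·0 = 4 | 1·4+6·0+5·0 = 4
Q: 2·5+3·5 = 25 | 1·2+6·3+5·1 = 25
J: 2·5+3·3 = 19 | 1·7+6·2+5·0 = 19
X: 2·8+3·2 = 22 | 1·7+6·0+5·3 = 22
gcd(2,3,1,6,5) = 1

Coefficients: [2, 3, 1, 6, 5]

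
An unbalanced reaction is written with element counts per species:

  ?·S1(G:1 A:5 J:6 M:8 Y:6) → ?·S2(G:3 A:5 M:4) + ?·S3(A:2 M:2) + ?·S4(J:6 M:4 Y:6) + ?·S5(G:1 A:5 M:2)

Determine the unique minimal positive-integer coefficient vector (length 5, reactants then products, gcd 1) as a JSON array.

Coefficients: [4, 1, 5, 4, 1]

G: 4·1 = 4 | 1·3+5·0+4·0+1·1 = 4
A: 4·5 = 20 | 1·5+5·2+4·0+1·5 = 20
J: 4·6 = 24 | 1·0+5·0+4·6+1·0 = 24
M: 4·8 = 32 | 1·4+5·2+4·4+1·2 = 32
Y: 4·6 = 24 | 1·0+5·0+4·6+1·0 = 24
gcd(4,1,5,4,1) = 1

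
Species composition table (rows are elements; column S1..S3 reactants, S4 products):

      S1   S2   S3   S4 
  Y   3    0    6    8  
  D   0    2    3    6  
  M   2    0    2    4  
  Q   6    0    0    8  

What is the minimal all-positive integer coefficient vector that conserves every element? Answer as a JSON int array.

Y: 4·3+6·0+2·6 = 24 | 3·8 = 24
D: 4·0+6·2+2·3 = 18 | 3·6 = 18
M: 4·2+6·0+2·2 = 12 | 3·4 = 12
Q: 4·6+6·0+2·0 = 24 | 3·8 = 24
gcd(4,6,2,3) = 1

Coefficients: [4, 6, 2, 3]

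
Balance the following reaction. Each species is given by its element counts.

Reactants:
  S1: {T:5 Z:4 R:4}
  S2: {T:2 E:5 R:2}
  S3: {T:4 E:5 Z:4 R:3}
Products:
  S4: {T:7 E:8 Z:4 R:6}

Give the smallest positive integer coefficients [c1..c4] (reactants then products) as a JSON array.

T: 3·5+6·2+2·4 = 35 | 5·7 = 35
E: 3·0+6·5+2·5 = 40 | 5·8 = 40
Z: 3·4+6·0+2·4 = 20 | 5·4 = 20
R: 3·4+6·2+2·3 = 30 | 5·6 = 30
gcd(3,6,2,5) = 1

Coefficients: [3, 6, 2, 5]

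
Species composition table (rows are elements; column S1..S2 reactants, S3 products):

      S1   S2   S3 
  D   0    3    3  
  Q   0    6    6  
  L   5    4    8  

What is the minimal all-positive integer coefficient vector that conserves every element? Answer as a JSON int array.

D: 4·0+5·3 = 15 | 5·3 = 15
Q: 4·0+5·6 = 30 | 5·6 = 30
L: 4·5+5·4 = 40 | 5·8 = 40
gcd(4,5,5) = 1

Coefficients: [4, 5, 5]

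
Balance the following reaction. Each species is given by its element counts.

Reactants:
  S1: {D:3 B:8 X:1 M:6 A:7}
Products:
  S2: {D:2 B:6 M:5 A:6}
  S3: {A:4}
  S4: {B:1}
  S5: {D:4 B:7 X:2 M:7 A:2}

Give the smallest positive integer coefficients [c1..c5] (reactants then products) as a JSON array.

Coefficients: [4, 2, 3, 6, 2]

D: 4·3 = 12 | 2·2+3·0+6·0+2·4 = 12
B: 4·8 = 32 | 2·6+3·0+6·1+2·7 = 32
X: 4·1 = 4 | 2·0+3·0+6·0+2·2 = 4
M: 4·6 = 24 | 2·5+3·0+6·0+2·7 = 24
A: 4·7 = 28 | 2·6+3·4+6·0+2·2 = 28
gcd(4,2,3,6,2) = 1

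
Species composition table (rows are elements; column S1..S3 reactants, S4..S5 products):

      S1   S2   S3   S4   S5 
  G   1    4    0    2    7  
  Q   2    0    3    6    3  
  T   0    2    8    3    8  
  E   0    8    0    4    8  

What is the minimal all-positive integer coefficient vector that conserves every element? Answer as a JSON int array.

Coefficients: [6, 3, 2, 2, 2]

G: 6·1+3·4+2·0 = 18 | 2·2+2·7 = 18
Q: 6·2+3·0+2·3 = 18 | 2·6+2·3 = 18
T: 6·0+3·2+2·8 = 22 | 2·3+2·8 = 22
E: 6·0+3·8+2·0 = 24 | 2·4+2·8 = 24
gcd(6,3,2,2,2) = 1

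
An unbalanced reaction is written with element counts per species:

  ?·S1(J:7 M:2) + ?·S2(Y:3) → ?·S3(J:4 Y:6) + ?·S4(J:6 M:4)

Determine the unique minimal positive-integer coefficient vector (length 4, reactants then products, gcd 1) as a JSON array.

J: 2·7+4·0 = 14 | 2·4+1·6 = 14
Y: 2·0+4·3 = 12 | 2·6+1·0 = 12
M: 2·2+4·0 = 4 | 2·0+1·4 = 4
gcd(2,4,2,1) = 1

Coefficients: [2, 4, 2, 1]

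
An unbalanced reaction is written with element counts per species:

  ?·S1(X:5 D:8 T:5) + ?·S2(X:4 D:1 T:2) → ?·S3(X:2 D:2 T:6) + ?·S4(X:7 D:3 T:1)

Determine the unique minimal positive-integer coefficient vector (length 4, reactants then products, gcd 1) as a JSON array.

X: 1·5+5·4 = 25 | 2·2+3·7 = 25
D: 1·8+5·1 = 13 | 2·2+3·3 = 13
T: 1·5+5·2 = 15 | 2·6+3·1 = 15
gcd(1,5,2,3) = 1

Coefficients: [1, 5, 2, 3]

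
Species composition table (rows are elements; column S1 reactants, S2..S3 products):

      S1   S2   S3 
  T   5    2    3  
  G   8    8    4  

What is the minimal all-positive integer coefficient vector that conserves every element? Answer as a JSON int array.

Coefficients: [4, 1, 6]

T: 4·5 = 20 | 1·2+6·3 = 20
G: 4·8 = 32 | 1·8+6·4 = 32
gcd(4,1,6) = 1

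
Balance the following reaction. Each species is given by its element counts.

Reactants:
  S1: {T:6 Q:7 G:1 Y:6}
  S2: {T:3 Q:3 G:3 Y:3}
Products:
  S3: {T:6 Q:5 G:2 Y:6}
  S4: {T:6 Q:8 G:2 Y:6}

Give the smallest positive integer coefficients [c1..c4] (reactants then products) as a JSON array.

Coefficients: [4, 2, 2, 3]

T: 4·6+2·3 = 30 | 2·6+3·6 = 30
Q: 4·7+2·3 = 34 | 2·5+3·8 = 34
G: 4·1+2·3 = 10 | 2·2+3·2 = 10
Y: 4·6+2·3 = 30 | 2·6+3·6 = 30
gcd(4,2,2,3) = 1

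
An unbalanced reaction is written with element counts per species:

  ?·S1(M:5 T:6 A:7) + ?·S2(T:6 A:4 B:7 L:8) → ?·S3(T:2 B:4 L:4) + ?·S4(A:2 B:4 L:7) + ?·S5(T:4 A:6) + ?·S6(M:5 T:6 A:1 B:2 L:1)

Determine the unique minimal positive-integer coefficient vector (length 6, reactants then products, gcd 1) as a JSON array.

M: 1·5+2·0 = 5 | 2·0+1·0+2·0+1·5 = 5
T: 1·6+2·6 = 18 | 2·2+1·0+2·4+1·6 = 18
A: 1·7+2·4 = 15 | 2·0+1·2+2·6+1·1 = 15
B: 1·0+2·7 = 14 | 2·4+1·4+2·0+1·2 = 14
L: 1·0+2·8 = 16 | 2·4+1·7+2·0+1·1 = 16
gcd(1,2,2,1,2,1) = 1

Coefficients: [1, 2, 2, 1, 2, 1]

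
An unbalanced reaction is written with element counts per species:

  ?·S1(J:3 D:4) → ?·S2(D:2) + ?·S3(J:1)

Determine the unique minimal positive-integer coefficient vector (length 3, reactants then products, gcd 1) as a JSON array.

J: 1·3 = 3 | 2·0+3·1 = 3
D: 1·4 = 4 | 2·2+3·0 = 4
gcd(1,2,3) = 1

Coefficients: [1, 2, 3]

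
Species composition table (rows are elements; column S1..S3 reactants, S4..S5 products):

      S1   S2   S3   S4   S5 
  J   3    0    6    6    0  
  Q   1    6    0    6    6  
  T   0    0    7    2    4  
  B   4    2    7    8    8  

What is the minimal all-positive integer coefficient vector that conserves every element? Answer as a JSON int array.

J: 6·3+5·0+2·6 = 30 | 5·6+1·0 = 30
Q: 6·1+5·6+2·0 = 36 | 5·6+1·6 = 36
T: 6·0+5·0+2·7 = 14 | 5·2+1·4 = 14
B: 6·4+5·2+2·7 = 48 | 5·8+1·8 = 48
gcd(6,5,2,5,1) = 1

Coefficients: [6, 5, 2, 5, 1]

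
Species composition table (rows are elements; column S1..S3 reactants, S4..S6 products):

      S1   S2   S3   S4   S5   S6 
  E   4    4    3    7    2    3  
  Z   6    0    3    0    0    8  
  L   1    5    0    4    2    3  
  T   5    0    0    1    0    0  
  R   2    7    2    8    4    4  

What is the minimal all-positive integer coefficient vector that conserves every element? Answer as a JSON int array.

Coefficients: [1, 6, 6, 5, 1, 3]

E: 1·4+6·4+6·3 = 46 | 5·7+1·2+3·3 = 46
Z: 1·6+6·0+6·3 = 24 | 5·0+1·0+3·8 = 24
L: 1·1+6·5+6·0 = 31 | 5·4+1·2+3·3 = 31
T: 1·5+6·0+6·0 = 5 | 5·1+1·0+3·0 = 5
R: 1·2+6·7+6·2 = 56 | 5·8+1·4+3·4 = 56
gcd(1,6,6,5,1,3) = 1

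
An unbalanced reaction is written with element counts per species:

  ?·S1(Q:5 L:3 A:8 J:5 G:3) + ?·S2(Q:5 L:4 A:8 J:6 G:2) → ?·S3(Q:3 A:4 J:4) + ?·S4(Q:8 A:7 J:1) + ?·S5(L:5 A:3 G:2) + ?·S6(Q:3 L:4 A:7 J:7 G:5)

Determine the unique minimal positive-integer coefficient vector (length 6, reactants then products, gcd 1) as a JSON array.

Q: 5·5+3·5 = 40 | 5·3+2·8+3·0+3·3 = 40
L: 5·3+3·4 = 27 | 5·0+2·0+3·5+3·4 = 27
A: 5·8+3·8 = 64 | 5·4+2·7+3·3+3·7 = 64
J: 5·5+3·6 = 43 | 5·4+2·1+3·0+3·7 = 43
G: 5·3+3·2 = 21 | 5·0+2·0+3·2+3·5 = 21
gcd(5,3,5,2,3,3) = 1

Coefficients: [5, 3, 5, 2, 3, 3]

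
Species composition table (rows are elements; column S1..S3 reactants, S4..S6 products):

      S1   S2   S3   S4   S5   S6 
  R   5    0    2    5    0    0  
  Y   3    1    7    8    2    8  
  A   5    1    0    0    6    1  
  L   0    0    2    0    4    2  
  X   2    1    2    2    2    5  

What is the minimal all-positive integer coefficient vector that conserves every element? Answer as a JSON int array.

R: 2·5+3·0+5·2 = 20 | 4·5+2·0+1·0 = 20
Y: 2·3+3·1+5·7 = 44 | 4·8+2·2+1·8 = 44
A: 2·5+3·1+5·0 = 13 | 4·0+2·6+1·1 = 13
L: 2·0+3·0+5·2 = 10 | 4·0+2·4+1·2 = 10
X: 2·2+3·1+5·2 = 17 | 4·2+2·2+1·5 = 17
gcd(2,3,5,4,2,1) = 1

Coefficients: [2, 3, 5, 4, 2, 1]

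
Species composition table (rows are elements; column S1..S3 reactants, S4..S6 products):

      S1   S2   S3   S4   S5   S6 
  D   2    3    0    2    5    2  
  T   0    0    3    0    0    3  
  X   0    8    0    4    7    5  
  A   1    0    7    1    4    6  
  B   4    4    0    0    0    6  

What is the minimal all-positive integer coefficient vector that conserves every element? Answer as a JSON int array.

Coefficients: [3, 6, 6, 1, 2, 6]

D: 3·2+6·3+6·0 = 24 | 1·2+2·5+6·2 = 24
T: 3·0+6·0+6·3 = 18 | 1·0+2·0+6·3 = 18
X: 3·0+6·8+6·0 = 48 | 1·4+2·7+6·5 = 48
A: 3·1+6·0+6·7 = 45 | 1·1+2·4+6·6 = 45
B: 3·4+6·4+6·0 = 36 | 1·0+2·0+6·6 = 36
gcd(3,6,6,1,2,6) = 1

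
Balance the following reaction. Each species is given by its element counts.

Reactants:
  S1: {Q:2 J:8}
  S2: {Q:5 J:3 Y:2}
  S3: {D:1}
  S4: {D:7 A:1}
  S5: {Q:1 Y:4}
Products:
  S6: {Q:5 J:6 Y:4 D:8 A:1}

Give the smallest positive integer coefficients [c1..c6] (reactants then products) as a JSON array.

Coefficients: [3, 4, 6, 6, 4, 6]

Q: 3·2+4·5+6·0+6·0+4·1 = 30 | 6·5 = 30
J: 3·8+4·3+6·0+6·0+4·0 = 36 | 6·6 = 36
Y: 3·0+4·2+6·0+6·0+4·4 = 24 | 6·4 = 24
D: 3·0+4·0+6·1+6·7+4·0 = 48 | 6·8 = 48
A: 3·0+4·0+6·0+6·1+4·0 = 6 | 6·1 = 6
gcd(3,4,6,6,4,6) = 1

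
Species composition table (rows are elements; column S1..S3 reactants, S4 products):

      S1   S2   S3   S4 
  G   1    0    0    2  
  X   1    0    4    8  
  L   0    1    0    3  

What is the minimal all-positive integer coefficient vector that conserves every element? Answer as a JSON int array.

G: 4·1+6·0+3·0 = 4 | 2·2 = 4
X: 4·1+6·0+3·4 = 16 | 2·8 = 16
L: 4·0+6·1+3·0 = 6 | 2·3 = 6
gcd(4,6,3,2) = 1

Coefficients: [4, 6, 3, 2]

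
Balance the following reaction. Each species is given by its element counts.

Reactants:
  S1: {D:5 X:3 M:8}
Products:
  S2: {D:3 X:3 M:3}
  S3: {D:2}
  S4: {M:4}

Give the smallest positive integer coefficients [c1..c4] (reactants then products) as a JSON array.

D: 4·5 = 20 | 4·3+4·2+5·0 = 20
X: 4·3 = 12 | 4·3+4·0+5·0 = 12
M: 4·8 = 32 | 4·3+4·0+5·4 = 32
gcd(4,4,4,5) = 1

Coefficients: [4, 4, 4, 5]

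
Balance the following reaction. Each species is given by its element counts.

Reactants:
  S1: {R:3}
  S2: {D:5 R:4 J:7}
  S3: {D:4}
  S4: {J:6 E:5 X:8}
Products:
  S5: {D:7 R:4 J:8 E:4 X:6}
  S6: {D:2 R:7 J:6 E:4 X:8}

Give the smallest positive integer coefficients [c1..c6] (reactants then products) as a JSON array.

D: 5·0+2·5+5·4+4·0 = 30 | 4·7+1·2 = 30
R: 5·3+2·4+5·0+4·0 = 23 | 4·4+1·7 = 23
J: 5·0+2·7+5·0+4·6 = 38 | 4·8+1·6 = 38
E: 5·0+2·0+5·0+4·5 = 20 | 4·4+1·4 = 20
X: 5·0+2·0+5·0+4·8 = 32 | 4·6+1·8 = 32
gcd(5,2,5,4,4,1) = 1

Coefficients: [5, 2, 5, 4, 4, 1]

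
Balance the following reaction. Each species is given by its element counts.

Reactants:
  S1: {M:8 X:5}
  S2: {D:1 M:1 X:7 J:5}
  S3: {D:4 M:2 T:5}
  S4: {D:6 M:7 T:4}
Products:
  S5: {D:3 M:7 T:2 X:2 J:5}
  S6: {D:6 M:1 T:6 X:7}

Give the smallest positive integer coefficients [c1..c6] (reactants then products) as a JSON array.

D: 1·0+6·1+6·4+3·6 = 48 | 6·3+5·6 = 48
M: 1·8+6·1+6·2+3·7 = 47 | 6·7+5·1 = 47
T: 1·0+6·0+6·5+3·4 = 42 | 6·2+5·6 = 42
X: 1·5+6·7+6·0+3·0 = 47 | 6·2+5·7 = 47
J: 1·0+6·5+6·0+3·0 = 30 | 6·5+5·0 = 30
gcd(1,6,6,3,6,5) = 1

Coefficients: [1, 6, 6, 3, 6, 5]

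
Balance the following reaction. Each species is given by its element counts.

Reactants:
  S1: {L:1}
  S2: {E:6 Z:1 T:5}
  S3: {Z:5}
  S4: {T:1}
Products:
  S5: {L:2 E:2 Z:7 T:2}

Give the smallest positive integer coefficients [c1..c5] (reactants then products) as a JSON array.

L: 6·1+1·0+4·0+1·0 = 6 | 3·2 = 6
E: 6·0+1·6+4·0+1·0 = 6 | 3·2 = 6
Z: 6·0+1·1+4·5+1·0 = 21 | 3·7 = 21
T: 6·0+1·5+4·0+1·1 = 6 | 3·2 = 6
gcd(6,1,4,1,3) = 1

Coefficients: [6, 1, 4, 1, 3]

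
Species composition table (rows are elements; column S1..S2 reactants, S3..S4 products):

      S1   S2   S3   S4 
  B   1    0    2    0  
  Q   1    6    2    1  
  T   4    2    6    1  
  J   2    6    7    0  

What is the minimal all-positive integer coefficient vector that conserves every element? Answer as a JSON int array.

Coefficients: [4, 1, 2, 6]

B: 4·1+1·0 = 4 | 2·2+6·0 = 4
Q: 4·1+1·6 = 10 | 2·2+6·1 = 10
T: 4·4+1·2 = 18 | 2·6+6·1 = 18
J: 4·2+1·6 = 14 | 2·7+6·0 = 14
gcd(4,1,2,6) = 1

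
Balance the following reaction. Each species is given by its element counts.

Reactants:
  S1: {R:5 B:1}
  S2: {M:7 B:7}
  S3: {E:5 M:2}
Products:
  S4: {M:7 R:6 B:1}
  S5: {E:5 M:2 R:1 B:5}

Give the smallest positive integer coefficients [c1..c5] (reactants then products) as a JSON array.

E: 3·0+2·0+3·5 = 15 | 2·0+3·5 = 15
M: 3·0+2·7+3·2 = 20 | 2·7+3·2 = 20
R: 3·5+2·0+3·0 = 15 | 2·6+3·1 = 15
B: 3·1+2·7+3·0 = 17 | 2·1+3·5 = 17
gcd(3,2,3,2,3) = 1

Coefficients: [3, 2, 3, 2, 3]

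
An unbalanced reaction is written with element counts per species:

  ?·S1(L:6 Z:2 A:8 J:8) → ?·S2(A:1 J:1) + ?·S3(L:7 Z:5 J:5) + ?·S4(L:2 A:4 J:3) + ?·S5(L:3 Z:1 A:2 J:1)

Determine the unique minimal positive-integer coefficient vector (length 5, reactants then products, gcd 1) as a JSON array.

L: 3·6 = 18 | 6·0+1·7+4·2+1·3 = 18
Z: 3·2 = 6 | 6·0+1·5+4·0+1·1 = 6
A: 3·8 = 24 | 6·1+1·0+4·4+1·2 = 24
J: 3·8 = 24 | 6·1+1·5+4·3+1·1 = 24
gcd(3,6,1,4,1) = 1

Coefficients: [3, 6, 1, 4, 1]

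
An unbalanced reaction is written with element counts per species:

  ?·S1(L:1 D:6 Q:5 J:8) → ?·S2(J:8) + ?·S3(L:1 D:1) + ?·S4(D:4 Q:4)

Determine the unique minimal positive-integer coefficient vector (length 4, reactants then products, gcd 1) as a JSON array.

L: 4·1 = 4 | 4·0+4·1+5·0 = 4
D: 4·6 = 24 | 4·0+4·1+5·4 = 24
Q: 4·5 = 20 | 4·0+4·0+5·4 = 20
J: 4·8 = 32 | 4·8+4·0+5·0 = 32
gcd(4,4,4,5) = 1

Coefficients: [4, 4, 4, 5]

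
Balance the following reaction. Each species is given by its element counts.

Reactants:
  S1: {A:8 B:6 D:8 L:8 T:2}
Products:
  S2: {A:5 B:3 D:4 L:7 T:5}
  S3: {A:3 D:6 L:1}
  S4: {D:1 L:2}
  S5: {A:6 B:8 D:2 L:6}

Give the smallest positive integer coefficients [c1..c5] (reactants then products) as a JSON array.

Coefficients: [5, 2, 4, 2, 3]

A: 5·8 = 40 | 2·5+4·3+2·0+3·6 = 40
B: 5·6 = 30 | 2·3+4·0+2·0+3·8 = 30
D: 5·8 = 40 | 2·4+4·6+2·1+3·2 = 40
L: 5·8 = 40 | 2·7+4·1+2·2+3·6 = 40
T: 5·2 = 10 | 2·5+4·0+2·0+3·0 = 10
gcd(5,2,4,2,3) = 1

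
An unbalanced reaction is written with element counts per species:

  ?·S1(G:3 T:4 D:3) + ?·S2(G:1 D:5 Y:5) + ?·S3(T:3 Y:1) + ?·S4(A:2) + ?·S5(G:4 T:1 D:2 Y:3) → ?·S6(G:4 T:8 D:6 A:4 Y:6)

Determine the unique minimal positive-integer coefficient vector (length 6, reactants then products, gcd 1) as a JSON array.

G: 2·3+2·1+5·0+6·0+1·4 = 12 | 3·4 = 12
T: 2·4+2·0+5·3+6·0+1·1 = 24 | 3·8 = 24
D: 2·3+2·5+5·0+6·0+1·2 = 18 | 3·6 = 18
A: 2·0+2·0+5·0+6·2+1·0 = 12 | 3·4 = 12
Y: 2·0+2·5+5·1+6·0+1·3 = 18 | 3·6 = 18
gcd(2,2,5,6,1,3) = 1

Coefficients: [2, 2, 5, 6, 1, 3]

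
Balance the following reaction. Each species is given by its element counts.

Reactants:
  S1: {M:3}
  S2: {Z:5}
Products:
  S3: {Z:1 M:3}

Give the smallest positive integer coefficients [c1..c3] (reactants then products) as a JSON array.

Z: 5·0+1·5 = 5 | 5·1 = 5
M: 5·3+1·0 = 15 | 5·3 = 15
gcd(5,1,5) = 1

Coefficients: [5, 1, 5]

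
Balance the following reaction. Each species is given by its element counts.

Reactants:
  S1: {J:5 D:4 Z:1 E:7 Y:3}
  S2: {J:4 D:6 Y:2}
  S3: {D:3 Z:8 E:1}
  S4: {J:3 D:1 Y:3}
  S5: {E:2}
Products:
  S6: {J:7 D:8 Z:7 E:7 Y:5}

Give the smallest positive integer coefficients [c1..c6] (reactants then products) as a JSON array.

Coefficients: [3, 2, 4, 4, 5, 5]

J: 3·5+2·4+4·0+4·3+5·0 = 35 | 5·7 = 35
D: 3·4+2·6+4·3+4·1+5·0 = 40 | 5·8 = 40
Z: 3·1+2·0+4·8+4·0+5·0 = 35 | 5·7 = 35
E: 3·7+2·0+4·1+4·0+5·2 = 35 | 5·7 = 35
Y: 3·3+2·2+4·0+4·3+5·0 = 25 | 5·5 = 25
gcd(3,2,4,4,5,5) = 1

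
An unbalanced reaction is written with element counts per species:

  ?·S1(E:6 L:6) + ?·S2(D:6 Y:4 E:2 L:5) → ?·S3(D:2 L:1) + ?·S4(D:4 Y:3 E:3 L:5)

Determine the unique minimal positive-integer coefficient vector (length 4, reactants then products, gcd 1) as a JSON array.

Coefficients: [1, 3, 1, 4]

D: 1·0+3·6 = 18 | 1·2+4·4 = 18
Y: 1·0+3·4 = 12 | 1·0+4·3 = 12
E: 1·6+3·2 = 12 | 1·0+4·3 = 12
L: 1·6+3·5 = 21 | 1·1+4·5 = 21
gcd(1,3,1,4) = 1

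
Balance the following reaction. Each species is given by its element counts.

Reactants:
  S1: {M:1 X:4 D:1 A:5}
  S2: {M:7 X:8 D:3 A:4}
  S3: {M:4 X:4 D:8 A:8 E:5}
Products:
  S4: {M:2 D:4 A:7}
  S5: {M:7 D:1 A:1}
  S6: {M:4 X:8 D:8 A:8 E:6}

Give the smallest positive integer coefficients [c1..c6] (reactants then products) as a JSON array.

Coefficients: [2, 1, 6, 3, 1, 5]

M: 2·1+1·7+6·4 = 33 | 3·2+1·7+5·4 = 33
X: 2·4+1·8+6·4 = 40 | 3·0+1·0+5·8 = 40
D: 2·1+1·3+6·8 = 53 | 3·4+1·1+5·8 = 53
A: 2·5+1·4+6·8 = 62 | 3·7+1·1+5·8 = 62
E: 2·0+1·0+6·5 = 30 | 3·0+1·0+5·6 = 30
gcd(2,1,6,3,1,5) = 1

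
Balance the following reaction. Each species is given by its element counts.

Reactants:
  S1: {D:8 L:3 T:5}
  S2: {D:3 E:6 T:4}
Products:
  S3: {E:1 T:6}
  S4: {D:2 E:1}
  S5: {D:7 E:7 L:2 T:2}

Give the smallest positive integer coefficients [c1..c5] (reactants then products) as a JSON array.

D: 2·8+5·3 = 31 | 4·0+5·2+3·7 = 31
E: 2·0+5·6 = 30 | 4·1+5·1+3·7 = 30
L: 2·3+5·0 = 6 | 4·0+5·0+3·2 = 6
T: 2·5+5·4 = 30 | 4·6+5·0+3·2 = 30
gcd(2,5,4,5,3) = 1

Coefficients: [2, 5, 4, 5, 3]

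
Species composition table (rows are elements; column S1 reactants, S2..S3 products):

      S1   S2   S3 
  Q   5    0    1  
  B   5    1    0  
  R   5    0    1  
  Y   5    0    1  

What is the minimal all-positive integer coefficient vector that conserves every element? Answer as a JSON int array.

Q: 1·5 = 5 | 5·0+5·1 = 5
B: 1·5 = 5 | 5·1+5·0 = 5
R: 1·5 = 5 | 5·0+5·1 = 5
Y: 1·5 = 5 | 5·0+5·1 = 5
gcd(1,5,5) = 1

Coefficients: [1, 5, 5]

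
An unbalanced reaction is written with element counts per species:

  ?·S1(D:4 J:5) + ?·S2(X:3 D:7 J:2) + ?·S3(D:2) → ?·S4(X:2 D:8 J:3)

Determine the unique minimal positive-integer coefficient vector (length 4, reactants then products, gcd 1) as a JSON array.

X: 1·0+2·3+3·0 = 6 | 3·2 = 6
D: 1·4+2·7+3·2 = 24 | 3·8 = 24
J: 1·5+2·2+3·0 = 9 | 3·3 = 9
gcd(1,2,3,3) = 1

Coefficients: [1, 2, 3, 3]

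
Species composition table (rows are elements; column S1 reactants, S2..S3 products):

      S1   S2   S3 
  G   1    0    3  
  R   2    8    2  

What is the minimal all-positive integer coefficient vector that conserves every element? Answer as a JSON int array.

Coefficients: [6, 1, 2]

G: 6·1 = 6 | 1·0+2·3 = 6
R: 6·2 = 12 | 1·8+2·2 = 12
gcd(6,1,2) = 1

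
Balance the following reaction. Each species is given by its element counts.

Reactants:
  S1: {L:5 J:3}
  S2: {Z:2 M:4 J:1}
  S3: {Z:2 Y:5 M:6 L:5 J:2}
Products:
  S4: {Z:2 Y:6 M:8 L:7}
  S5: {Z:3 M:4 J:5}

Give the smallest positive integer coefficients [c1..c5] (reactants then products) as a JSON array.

Coefficients: [1, 5, 6, 5, 4]

Z: 1·0+5·2+6·2 = 22 | 5·2+4·3 = 22
Y: 1·0+5·0+6·5 = 30 | 5·6+4·0 = 30
M: 1·0+5·4+6·6 = 56 | 5·8+4·4 = 56
L: 1·5+5·0+6·5 = 35 | 5·7+4·0 = 35
J: 1·3+5·1+6·2 = 20 | 5·0+4·5 = 20
gcd(1,5,6,5,4) = 1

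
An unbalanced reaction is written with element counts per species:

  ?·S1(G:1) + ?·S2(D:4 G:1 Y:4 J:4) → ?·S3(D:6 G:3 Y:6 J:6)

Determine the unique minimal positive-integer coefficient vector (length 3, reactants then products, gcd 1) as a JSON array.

D: 3·0+3·4 = 12 | 2·6 = 12
G: 3·1+3·1 = 6 | 2·3 = 6
Y: 3·0+3·4 = 12 | 2·6 = 12
J: 3·0+3·4 = 12 | 2·6 = 12
gcd(3,3,2) = 1

Coefficients: [3, 3, 2]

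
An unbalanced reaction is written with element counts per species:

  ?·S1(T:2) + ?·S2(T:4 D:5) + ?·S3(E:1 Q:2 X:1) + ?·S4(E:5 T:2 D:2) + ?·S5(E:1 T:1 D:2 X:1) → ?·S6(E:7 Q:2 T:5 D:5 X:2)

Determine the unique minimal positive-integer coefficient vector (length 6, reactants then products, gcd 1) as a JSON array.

E: 3·0+1·0+5·1+5·5+5·1 = 35 | 5·7 = 35
Q: 3·0+1·0+5·2+5·0+5·0 = 10 | 5·2 = 10
T: 3·2+1·4+5·0+5·2+5·1 = 25 | 5·5 = 25
D: 3·0+1·5+5·0+5·2+5·2 = 25 | 5·5 = 25
X: 3·0+1·0+5·1+5·0+5·1 = 10 | 5·2 = 10
gcd(3,1,5,5,5,5) = 1

Coefficients: [3, 1, 5, 5, 5, 5]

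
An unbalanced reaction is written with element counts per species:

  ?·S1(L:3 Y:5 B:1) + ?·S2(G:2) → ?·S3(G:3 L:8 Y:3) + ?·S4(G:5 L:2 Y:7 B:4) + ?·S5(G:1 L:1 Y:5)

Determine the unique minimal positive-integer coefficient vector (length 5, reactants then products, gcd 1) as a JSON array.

G: 4·0+5·2 = 10 | 1·3+1·5+2·1 = 10
L: 4·3+5·0 = 12 | 1·8+1·2+2·1 = 12
Y: 4·5+5·0 = 20 | 1·3+1·7+2·5 = 20
B: 4·1+5·0 = 4 | 1·0+1·4+2·0 = 4
gcd(4,5,1,1,2) = 1

Coefficients: [4, 5, 1, 1, 2]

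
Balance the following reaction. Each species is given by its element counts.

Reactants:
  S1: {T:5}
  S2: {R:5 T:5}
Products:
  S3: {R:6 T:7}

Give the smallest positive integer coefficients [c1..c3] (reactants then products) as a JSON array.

R: 1·0+6·5 = 30 | 5·6 = 30
T: 1·5+6·5 = 35 | 5·7 = 35
gcd(1,6,5) = 1

Coefficients: [1, 6, 5]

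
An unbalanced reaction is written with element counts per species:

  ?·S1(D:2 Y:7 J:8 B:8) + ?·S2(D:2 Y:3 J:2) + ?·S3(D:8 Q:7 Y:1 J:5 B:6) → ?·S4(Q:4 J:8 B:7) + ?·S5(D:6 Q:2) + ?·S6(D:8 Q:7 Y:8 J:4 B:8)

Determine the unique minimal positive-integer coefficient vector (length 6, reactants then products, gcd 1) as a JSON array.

D: 1·2+1·2+6·8 = 52 | 4·0+6·6+2·8 = 52
Q: 1·0+1·0+6·7 = 42 | 4·4+6·2+2·7 = 42
Y: 1·7+1·3+6·1 = 16 | 4·0+6·0+2·8 = 16
J: 1·8+1·2+6·5 = 40 | 4·8+6·0+2·4 = 40
B: 1·8+1·0+6·6 = 44 | 4·7+6·0+2·8 = 44
gcd(1,1,6,4,6,2) = 1

Coefficients: [1, 1, 6, 4, 6, 2]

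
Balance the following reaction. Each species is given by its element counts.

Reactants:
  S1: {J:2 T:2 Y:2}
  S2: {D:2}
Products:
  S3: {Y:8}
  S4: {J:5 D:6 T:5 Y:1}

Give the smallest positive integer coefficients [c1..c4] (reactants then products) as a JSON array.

J: 5·2+6·0 = 10 | 1·0+2·5 = 10
D: 5·0+6·2 = 12 | 1·0+2·6 = 12
T: 5·2+6·0 = 10 | 1·0+2·5 = 10
Y: 5·2+6·0 = 10 | 1·8+2·1 = 10
gcd(5,6,1,2) = 1

Coefficients: [5, 6, 1, 2]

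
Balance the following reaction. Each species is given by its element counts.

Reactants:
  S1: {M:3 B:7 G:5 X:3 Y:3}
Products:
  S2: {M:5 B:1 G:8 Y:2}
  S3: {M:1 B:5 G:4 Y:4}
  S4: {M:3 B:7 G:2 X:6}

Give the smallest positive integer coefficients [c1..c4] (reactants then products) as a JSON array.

Coefficients: [6, 1, 4, 3]

M: 6·3 = 18 | 1·5+4·1+3·3 = 18
B: 6·7 = 42 | 1·1+4·5+3·7 = 42
G: 6·5 = 30 | 1·8+4·4+3·2 = 30
X: 6·3 = 18 | 1·0+4·0+3·6 = 18
Y: 6·3 = 18 | 1·2+4·4+3·0 = 18
gcd(6,1,4,3) = 1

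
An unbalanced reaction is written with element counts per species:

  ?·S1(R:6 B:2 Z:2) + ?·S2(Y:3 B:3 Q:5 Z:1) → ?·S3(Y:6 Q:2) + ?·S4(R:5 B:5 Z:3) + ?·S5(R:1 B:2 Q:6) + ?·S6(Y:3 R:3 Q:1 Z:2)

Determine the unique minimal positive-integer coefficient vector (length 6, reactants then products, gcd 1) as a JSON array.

Coefficients: [5, 6, 2, 4, 4, 2]

Y: 5·0+6·3 = 18 | 2·6+4·0+4·0+2·3 = 18
R: 5·6+6·0 = 30 | 2·0+4·5+4·1+2·3 = 30
B: 5·2+6·3 = 28 | 2·0+4·5+4·2+2·0 = 28
Q: 5·0+6·5 = 30 | 2·2+4·0+4·6+2·1 = 30
Z: 5·2+6·1 = 16 | 2·0+4·3+4·0+2·2 = 16
gcd(5,6,2,4,4,2) = 1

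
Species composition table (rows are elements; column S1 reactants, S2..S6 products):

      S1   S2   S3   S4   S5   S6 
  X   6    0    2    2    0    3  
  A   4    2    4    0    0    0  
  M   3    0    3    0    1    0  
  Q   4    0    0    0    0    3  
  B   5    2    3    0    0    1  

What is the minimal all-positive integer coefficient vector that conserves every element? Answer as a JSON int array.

Coefficients: [3, 4, 1, 2, 6, 4]

X: 3·6 = 18 | 4·0+1·2+2·2+6·0+4·3 = 18
A: 3·4 = 12 | 4·2+1·4+2·0+6·0+4·0 = 12
M: 3·3 = 9 | 4·0+1·3+2·0+6·1+4·0 = 9
Q: 3·4 = 12 | 4·0+1·0+2·0+6·0+4·3 = 12
B: 3·5 = 15 | 4·2+1·3+2·0+6·0+4·1 = 15
gcd(3,4,1,2,6,4) = 1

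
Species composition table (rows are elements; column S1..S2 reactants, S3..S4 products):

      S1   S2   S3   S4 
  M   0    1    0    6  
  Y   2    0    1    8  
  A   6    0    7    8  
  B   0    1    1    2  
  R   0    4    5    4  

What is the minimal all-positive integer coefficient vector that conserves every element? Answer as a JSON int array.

Coefficients: [6, 6, 4, 1]

M: 6·0+6·1 = 6 | 4·0+1·6 = 6
Y: 6·2+6·0 = 12 | 4·1+1·8 = 12
A: 6·6+6·0 = 36 | 4·7+1·8 = 36
B: 6·0+6·1 = 6 | 4·1+1·2 = 6
R: 6·0+6·4 = 24 | 4·5+1·4 = 24
gcd(6,6,4,1) = 1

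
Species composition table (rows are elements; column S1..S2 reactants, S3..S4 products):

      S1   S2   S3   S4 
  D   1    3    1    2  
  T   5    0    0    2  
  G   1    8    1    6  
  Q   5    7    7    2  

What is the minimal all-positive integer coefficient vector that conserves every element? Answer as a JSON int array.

D: 2·1+4·3 = 14 | 4·1+5·2 = 14
T: 2·5+4·0 = 10 | 4·0+5·2 = 10
G: 2·1+4·8 = 34 | 4·1+5·6 = 34
Q: 2·5+4·7 = 38 | 4·7+5·2 = 38
gcd(2,4,4,5) = 1

Coefficients: [2, 4, 4, 5]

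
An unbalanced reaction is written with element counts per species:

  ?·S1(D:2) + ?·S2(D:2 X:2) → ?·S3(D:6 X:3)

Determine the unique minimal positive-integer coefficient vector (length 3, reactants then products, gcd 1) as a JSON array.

D: 3·2+3·2 = 12 | 2·6 = 12
X: 3·0+3·2 = 6 | 2·3 = 6
gcd(3,3,2) = 1

Coefficients: [3, 3, 2]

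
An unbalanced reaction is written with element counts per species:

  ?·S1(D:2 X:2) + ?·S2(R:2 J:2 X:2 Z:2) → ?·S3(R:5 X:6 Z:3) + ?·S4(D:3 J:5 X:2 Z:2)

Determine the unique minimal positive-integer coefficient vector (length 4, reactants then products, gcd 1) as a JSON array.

R: 3·0+5·2 = 10 | 2·5+2·0 = 10
D: 3·2+5·0 = 6 | 2·0+2·3 = 6
J: 3·0+5·2 = 10 | 2·0+2·5 = 10
X: 3·2+5·2 = 16 | 2·6+2·2 = 16
Z: 3·0+5·2 = 10 | 2·3+2·2 = 10
gcd(3,5,2,2) = 1

Coefficients: [3, 5, 2, 2]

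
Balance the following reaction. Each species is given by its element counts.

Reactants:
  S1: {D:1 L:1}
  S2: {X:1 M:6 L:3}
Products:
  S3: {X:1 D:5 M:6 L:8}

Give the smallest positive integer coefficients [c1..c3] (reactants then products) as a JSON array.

X: 5·0+1·1 = 1 | 1·1 = 1
D: 5·1+1·0 = 5 | 1·5 = 5
M: 5·0+1·6 = 6 | 1·6 = 6
L: 5·1+1·3 = 8 | 1·8 = 8
gcd(5,1,1) = 1

Coefficients: [5, 1, 1]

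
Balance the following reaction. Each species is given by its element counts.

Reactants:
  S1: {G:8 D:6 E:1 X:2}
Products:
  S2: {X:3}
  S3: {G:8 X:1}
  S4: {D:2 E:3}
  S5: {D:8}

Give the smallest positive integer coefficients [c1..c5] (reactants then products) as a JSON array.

G: 3·8 = 24 | 1·0+3·8+1·0+2·0 = 24
D: 3·6 = 18 | 1·0+3·0+1·2+2·8 = 18
E: 3·1 = 3 | 1·0+3·0+1·3+2·0 = 3
X: 3·2 = 6 | 1·3+3·1+1·0+2·0 = 6
gcd(3,1,3,1,2) = 1

Coefficients: [3, 1, 3, 1, 2]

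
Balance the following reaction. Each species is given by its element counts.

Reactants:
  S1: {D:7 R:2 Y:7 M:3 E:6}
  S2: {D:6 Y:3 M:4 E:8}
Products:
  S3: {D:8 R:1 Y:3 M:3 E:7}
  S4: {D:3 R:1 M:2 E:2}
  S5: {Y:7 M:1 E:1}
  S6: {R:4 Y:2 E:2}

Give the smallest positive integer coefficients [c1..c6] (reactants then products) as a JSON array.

Coefficients: [6, 2, 6, 2, 4, 1]

D: 6·7+2·6 = 54 | 6·8+2·3+4·0+1·0 = 54
R: 6·2+2·0 = 12 | 6·1+2·1+4·0+1·4 = 12
Y: 6·7+2·3 = 48 | 6·3+2·0+4·7+1·2 = 48
M: 6·3+2·4 = 26 | 6·3+2·2+4·1+1·0 = 26
E: 6·6+2·8 = 52 | 6·7+2·2+4·1+1·2 = 52
gcd(6,2,6,2,4,1) = 1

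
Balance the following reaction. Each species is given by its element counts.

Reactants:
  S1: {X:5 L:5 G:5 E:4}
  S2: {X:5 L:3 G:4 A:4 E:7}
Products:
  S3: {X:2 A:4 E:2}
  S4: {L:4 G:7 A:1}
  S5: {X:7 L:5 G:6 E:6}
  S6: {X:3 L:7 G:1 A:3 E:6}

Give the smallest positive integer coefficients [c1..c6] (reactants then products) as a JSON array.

Coefficients: [6, 2, 1, 1, 5, 1]

X: 6·5+2·5 = 40 | 1·2+1·0+5·7+1·3 = 40
L: 6·5+2·3 = 36 | 1·0+1·4+5·5+1·7 = 36
G: 6·5+2·4 = 38 | 1·0+1·7+5·6+1·1 = 38
A: 6·0+2·4 = 8 | 1·4+1·1+5·0+1·3 = 8
E: 6·4+2·7 = 38 | 1·2+1·0+5·6+1·6 = 38
gcd(6,2,1,1,5,1) = 1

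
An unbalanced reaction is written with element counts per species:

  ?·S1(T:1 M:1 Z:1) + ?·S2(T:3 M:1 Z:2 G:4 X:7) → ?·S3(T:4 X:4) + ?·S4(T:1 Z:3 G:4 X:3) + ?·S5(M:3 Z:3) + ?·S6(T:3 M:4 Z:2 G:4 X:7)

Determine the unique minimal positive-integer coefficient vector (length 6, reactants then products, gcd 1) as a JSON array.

T: 6·1+5·3 = 21 | 3·4+3·1+1·0+2·3 = 21
M: 6·1+5·1 = 11 | 3·0+3·0+1·3+2·4 = 11
Z: 6·1+5·2 = 16 | 3·0+3·3+1·3+2·2 = 16
G: 6·0+5·4 = 20 | 3·0+3·4+1·0+2·4 = 20
X: 6·0+5·7 = 35 | 3·4+3·3+1·0+2·7 = 35
gcd(6,5,3,3,1,2) = 1

Coefficients: [6, 5, 3, 3, 1, 2]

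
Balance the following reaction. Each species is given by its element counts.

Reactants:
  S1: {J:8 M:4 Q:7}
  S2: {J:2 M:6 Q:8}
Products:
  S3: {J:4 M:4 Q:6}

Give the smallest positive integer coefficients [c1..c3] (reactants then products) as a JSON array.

Coefficients: [2, 2, 5]

J: 2·8+2·2 = 20 | 5·4 = 20
M: 2·4+2·6 = 20 | 5·4 = 20
Q: 2·7+2·8 = 30 | 5·6 = 30
gcd(2,2,5) = 1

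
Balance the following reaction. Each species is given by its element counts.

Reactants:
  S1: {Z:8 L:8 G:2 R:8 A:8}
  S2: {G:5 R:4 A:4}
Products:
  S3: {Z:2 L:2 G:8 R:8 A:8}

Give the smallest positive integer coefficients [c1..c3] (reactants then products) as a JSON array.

Z: 1·8+6·0 = 8 | 4·2 = 8
L: 1·8+6·0 = 8 | 4·2 = 8
G: 1·2+6·5 = 32 | 4·8 = 32
R: 1·8+6·4 = 32 | 4·8 = 32
A: 1·8+6·4 = 32 | 4·8 = 32
gcd(1,6,4) = 1

Coefficients: [1, 6, 4]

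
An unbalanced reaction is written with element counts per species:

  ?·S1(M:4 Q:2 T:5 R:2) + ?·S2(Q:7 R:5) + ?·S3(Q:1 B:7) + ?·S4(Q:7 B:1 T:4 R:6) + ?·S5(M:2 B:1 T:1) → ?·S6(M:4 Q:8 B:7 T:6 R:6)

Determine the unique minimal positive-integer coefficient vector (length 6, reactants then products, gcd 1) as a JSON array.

Coefficients: [4, 2, 5, 3, 4, 6]

M: 4·4+2·0+5·0+3·0+4·2 = 24 | 6·4 = 24
Q: 4·2+2·7+5·1+3·7+4·0 = 48 | 6·8 = 48
B: 4·0+2·0+5·7+3·1+4·1 = 42 | 6·7 = 42
T: 4·5+2·0+5·0+3·4+4·1 = 36 | 6·6 = 36
R: 4·2+2·5+5·0+3·6+4·0 = 36 | 6·6 = 36
gcd(4,2,5,3,4,6) = 1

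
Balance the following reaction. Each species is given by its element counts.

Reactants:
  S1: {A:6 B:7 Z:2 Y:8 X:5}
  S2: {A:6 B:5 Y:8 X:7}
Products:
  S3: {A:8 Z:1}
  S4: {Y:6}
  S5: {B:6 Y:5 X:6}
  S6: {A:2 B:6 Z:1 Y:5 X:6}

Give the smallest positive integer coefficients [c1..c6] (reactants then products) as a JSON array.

A: 3·6+3·6 = 36 | 4·8+3·0+4·0+2·2 = 36
B: 3·7+3·5 = 36 | 4·0+3·0+4·6+2·6 = 36
Z: 3·2+3·0 = 6 | 4·1+3·0+4·0+2·1 = 6
Y: 3·8+3·8 = 48 | 4·0+3·6+4·5+2·5 = 48
X: 3·5+3·7 = 36 | 4·0+3·0+4·6+2·6 = 36
gcd(3,3,4,3,4,2) = 1

Coefficients: [3, 3, 4, 3, 4, 2]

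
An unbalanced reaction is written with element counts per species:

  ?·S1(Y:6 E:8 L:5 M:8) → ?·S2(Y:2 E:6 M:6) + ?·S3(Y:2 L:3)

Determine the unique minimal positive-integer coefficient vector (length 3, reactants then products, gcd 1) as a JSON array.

Coefficients: [3, 4, 5]

Y: 3·6 = 18 | 4·2+5·2 = 18
E: 3·8 = 24 | 4·6+5·0 = 24
L: 3·5 = 15 | 4·0+5·3 = 15
M: 3·8 = 24 | 4·6+5·0 = 24
gcd(3,4,5) = 1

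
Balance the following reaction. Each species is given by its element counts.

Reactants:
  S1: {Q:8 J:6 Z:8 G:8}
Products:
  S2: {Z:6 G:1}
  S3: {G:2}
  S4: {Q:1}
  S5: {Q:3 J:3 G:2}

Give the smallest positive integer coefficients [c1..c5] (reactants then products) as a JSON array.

Coefficients: [3, 4, 4, 6, 6]

Q: 3·8 = 24 | 4·0+4·0+6·1+6·3 = 24
J: 3·6 = 18 | 4·0+4·0+6·0+6·3 = 18
Z: 3·8 = 24 | 4·6+4·0+6·0+6·0 = 24
G: 3·8 = 24 | 4·1+4·2+6·0+6·2 = 24
gcd(3,4,4,6,6) = 1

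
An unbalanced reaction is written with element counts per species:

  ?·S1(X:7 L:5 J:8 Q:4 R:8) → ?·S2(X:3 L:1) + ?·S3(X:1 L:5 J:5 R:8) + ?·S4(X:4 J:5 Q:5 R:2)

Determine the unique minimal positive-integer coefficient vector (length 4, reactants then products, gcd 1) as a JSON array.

X: 5·7 = 35 | 5·3+4·1+4·4 = 35
L: 5·5 = 25 | 5·1+4·5+4·0 = 25
J: 5·8 = 40 | 5·0+4·5+4·5 = 40
Q: 5·4 = 20 | 5·0+4·0+4·5 = 20
R: 5·8 = 40 | 5·0+4·8+4·2 = 40
gcd(5,5,4,4) = 1

Coefficients: [5, 5, 4, 4]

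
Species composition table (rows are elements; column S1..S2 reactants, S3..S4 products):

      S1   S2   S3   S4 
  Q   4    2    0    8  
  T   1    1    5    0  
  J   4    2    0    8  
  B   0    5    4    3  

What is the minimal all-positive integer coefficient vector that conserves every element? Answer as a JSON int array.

Q: 3·4+2·2 = 16 | 1·0+2·8 = 16
T: 3·1+2·1 = 5 | 1·5+2·0 = 5
J: 3·4+2·2 = 16 | 1·0+2·8 = 16
B: 3·0+2·5 = 10 | 1·4+2·3 = 10
gcd(3,2,1,2) = 1

Coefficients: [3, 2, 1, 2]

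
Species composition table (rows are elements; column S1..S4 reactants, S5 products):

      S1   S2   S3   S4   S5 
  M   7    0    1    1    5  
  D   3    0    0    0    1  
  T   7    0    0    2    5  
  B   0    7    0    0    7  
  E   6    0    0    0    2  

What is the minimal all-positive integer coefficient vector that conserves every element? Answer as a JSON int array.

Coefficients: [1, 3, 4, 4, 3]

M: 1·7+3·0+4·1+4·1 = 15 | 3·5 = 15
D: 1·3+3·0+4·0+4·0 = 3 | 3·1 = 3
T: 1·7+3·0+4·0+4·2 = 15 | 3·5 = 15
B: 1·0+3·7+4·0+4·0 = 21 | 3·7 = 21
E: 1·6+3·0+4·0+4·0 = 6 | 3·2 = 6
gcd(1,3,4,4,3) = 1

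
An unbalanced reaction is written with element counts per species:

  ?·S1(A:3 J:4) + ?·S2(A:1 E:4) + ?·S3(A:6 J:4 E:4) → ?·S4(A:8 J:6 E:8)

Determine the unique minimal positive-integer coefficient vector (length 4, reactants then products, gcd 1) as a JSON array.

Coefficients: [3, 5, 3, 4]

A: 3·3+5·1+3·6 = 32 | 4·8 = 32
J: 3·4+5·0+3·4 = 24 | 4·6 = 24
E: 3·0+5·4+3·4 = 32 | 4·8 = 32
gcd(3,5,3,4) = 1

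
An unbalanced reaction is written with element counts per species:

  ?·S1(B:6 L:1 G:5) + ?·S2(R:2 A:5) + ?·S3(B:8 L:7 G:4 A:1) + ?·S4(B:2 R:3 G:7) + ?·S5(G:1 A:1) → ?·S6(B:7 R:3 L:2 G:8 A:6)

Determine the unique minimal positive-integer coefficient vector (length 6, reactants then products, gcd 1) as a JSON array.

B: 5·6+6·0+1·8+2·2+5·0 = 42 | 6·7 = 42
R: 5·0+6·2+1·0+2·3+5·0 = 18 | 6·3 = 18
L: 5·1+6·0+1·7+2·0+5·0 = 12 | 6·2 = 12
G: 5·5+6·0+1·4+2·7+5·1 = 48 | 6·8 = 48
A: 5·0+6·5+1·1+2·0+5·1 = 36 | 6·6 = 36
gcd(5,6,1,2,5,6) = 1

Coefficients: [5, 6, 1, 2, 5, 6]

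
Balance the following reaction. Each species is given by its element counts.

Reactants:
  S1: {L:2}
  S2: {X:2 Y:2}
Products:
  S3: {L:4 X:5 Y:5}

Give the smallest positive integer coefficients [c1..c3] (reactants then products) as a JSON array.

L: 4·2+5·0 = 8 | 2·4 = 8
X: 4·0+5·2 = 10 | 2·5 = 10
Y: 4·0+5·2 = 10 | 2·5 = 10
gcd(4,5,2) = 1

Coefficients: [4, 5, 2]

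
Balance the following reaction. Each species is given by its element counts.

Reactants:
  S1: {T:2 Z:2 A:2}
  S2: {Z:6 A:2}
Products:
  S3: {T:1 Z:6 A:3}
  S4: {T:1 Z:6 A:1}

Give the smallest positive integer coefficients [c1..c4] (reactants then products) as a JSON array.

Coefficients: [3, 5, 5, 1]

T: 3·2+5·0 = 6 | 5·1+1·1 = 6
Z: 3·2+5·6 = 36 | 5·6+1·6 = 36
A: 3·2+5·2 = 16 | 5·3+1·1 = 16
gcd(3,5,5,1) = 1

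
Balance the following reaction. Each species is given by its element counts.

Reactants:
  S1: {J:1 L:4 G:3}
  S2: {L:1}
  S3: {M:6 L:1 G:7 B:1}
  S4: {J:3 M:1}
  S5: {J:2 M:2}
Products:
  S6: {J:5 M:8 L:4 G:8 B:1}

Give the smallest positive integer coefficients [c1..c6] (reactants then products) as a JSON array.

Coefficients: [1, 5, 3, 4, 1, 3]

J: 1·1+5·0+3·0+4·3+1·2 = 15 | 3·5 = 15
M: 1·0+5·0+3·6+4·1+1·2 = 24 | 3·8 = 24
L: 1·4+5·1+3·1+4·0+1·0 = 12 | 3·4 = 12
G: 1·3+5·0+3·7+4·0+1·0 = 24 | 3·8 = 24
B: 1·0+5·0+3·1+4·0+1·0 = 3 | 3·1 = 3
gcd(1,5,3,4,1,3) = 1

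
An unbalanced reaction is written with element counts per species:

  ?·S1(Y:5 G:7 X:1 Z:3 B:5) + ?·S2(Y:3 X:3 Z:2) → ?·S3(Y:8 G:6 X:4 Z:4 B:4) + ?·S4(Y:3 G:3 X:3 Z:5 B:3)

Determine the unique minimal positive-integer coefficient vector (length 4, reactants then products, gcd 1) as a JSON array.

Coefficients: [3, 4, 3, 1]

Y: 3·5+4·3 = 27 | 3·8+1·3 = 27
G: 3·7+4·0 = 21 | 3·6+1·3 = 21
X: 3·1+4·3 = 15 | 3·4+1·3 = 15
Z: 3·3+4·2 = 17 | 3·4+1·5 = 17
B: 3·5+4·0 = 15 | 3·4+1·3 = 15
gcd(3,4,3,1) = 1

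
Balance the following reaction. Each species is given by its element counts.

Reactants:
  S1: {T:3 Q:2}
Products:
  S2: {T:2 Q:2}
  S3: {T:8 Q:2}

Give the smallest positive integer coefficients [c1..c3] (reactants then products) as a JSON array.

Coefficients: [6, 5, 1]

T: 6·3 = 18 | 5·2+1·8 = 18
Q: 6·2 = 12 | 5·2+1·2 = 12
gcd(6,5,1) = 1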